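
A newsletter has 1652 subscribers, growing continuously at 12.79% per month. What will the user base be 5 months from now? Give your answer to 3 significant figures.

P(5) = 1652 · e^(0.1279·5) = 1652 · e^(0.6395)
= 1652 · 1.89553 ≈ 3131.42

≈ 3,130 subscribers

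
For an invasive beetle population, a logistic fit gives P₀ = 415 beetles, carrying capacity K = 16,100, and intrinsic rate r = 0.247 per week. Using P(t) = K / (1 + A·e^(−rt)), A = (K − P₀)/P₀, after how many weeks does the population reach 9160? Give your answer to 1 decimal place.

t ≈ 15.8 weeks

A = (16100 − 415)/415 = 37.79518
9160 = 16100/(1 + 37.79518·e^(−0.247t)) → 1 + 37.79518·e^(−0.247t) = 1.75764
e^(−0.247t) = 0.020046 → t = ln(49.88528)/0.247 = 3.90973/0.247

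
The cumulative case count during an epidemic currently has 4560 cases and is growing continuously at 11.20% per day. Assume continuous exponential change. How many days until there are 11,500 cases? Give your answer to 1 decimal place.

11500 = 4560 · e^(0.112·t)
t = ln(11500/4560) / 0.112 = ln(2.52193) / 0.112 = 0.92502 / 0.112

t ≈ 8.3 days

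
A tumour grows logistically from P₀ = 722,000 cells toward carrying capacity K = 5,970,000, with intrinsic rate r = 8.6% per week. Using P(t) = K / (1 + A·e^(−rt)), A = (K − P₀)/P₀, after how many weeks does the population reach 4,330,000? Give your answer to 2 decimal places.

t ≈ 34.35 weeks

A = (5970000 − 722000)/722000 = 7.2687
4330000 = 5970000/(1 + 7.2687·e^(−0.086t)) → 1 + 7.2687·e^(−0.086t) = 1.37875
e^(−0.086t) = 0.052107 → t = ln(19.19114)/0.086 = 2.95445/0.086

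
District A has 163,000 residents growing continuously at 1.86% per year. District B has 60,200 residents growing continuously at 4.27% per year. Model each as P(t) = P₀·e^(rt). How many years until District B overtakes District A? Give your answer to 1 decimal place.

t ≈ 41.3 years

163000·e^(0.0186t) = 60200·e^(0.0427t)
163000/60200 = e^((0.0427 − 0.0186)t) → ln(2.70764) = 0.0241·t
t = 0.99608 / 0.0241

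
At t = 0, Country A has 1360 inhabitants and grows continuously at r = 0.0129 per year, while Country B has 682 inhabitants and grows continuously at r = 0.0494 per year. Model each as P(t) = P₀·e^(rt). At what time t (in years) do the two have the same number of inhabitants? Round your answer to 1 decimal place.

t ≈ 18.9 years

1360·e^(0.0129t) = 682·e^(0.0494t)
1360/682 = e^((0.0494 − 0.0129)t) → ln(1.99413) = 0.0365·t
t = 0.69021 / 0.0365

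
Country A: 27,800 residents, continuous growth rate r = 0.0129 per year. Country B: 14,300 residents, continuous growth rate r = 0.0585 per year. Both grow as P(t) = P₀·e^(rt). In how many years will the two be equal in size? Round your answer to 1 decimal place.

t ≈ 14.6 years

27800·e^(0.0129t) = 14300·e^(0.0585t)
27800/14300 = e^((0.0585 − 0.0129)t) → ln(1.94406) = 0.0456·t
t = 0.66478 / 0.0456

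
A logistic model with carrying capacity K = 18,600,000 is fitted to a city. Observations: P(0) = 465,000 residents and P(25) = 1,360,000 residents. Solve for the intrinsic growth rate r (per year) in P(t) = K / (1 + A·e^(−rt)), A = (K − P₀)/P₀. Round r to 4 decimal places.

r ≈ 0.0450 per year

A = (18600000 − 465000)/465000 = 39
1360000 = 18600000/(1 + 39·e^(−r·25)) → e^(−25r) = (13.67647 − 1)/39 = 0.325038
r = −ln(0.325038)/25 = 1.12381/25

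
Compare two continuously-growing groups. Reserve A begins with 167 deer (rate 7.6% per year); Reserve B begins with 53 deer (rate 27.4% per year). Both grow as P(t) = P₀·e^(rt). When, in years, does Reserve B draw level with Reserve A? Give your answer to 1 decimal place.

t ≈ 5.8 years

167·e^(0.076t) = 53·e^(0.274t)
167/53 = e^((0.274 − 0.076)t) → ln(3.15094) = 0.198·t
t = 1.1477 / 0.198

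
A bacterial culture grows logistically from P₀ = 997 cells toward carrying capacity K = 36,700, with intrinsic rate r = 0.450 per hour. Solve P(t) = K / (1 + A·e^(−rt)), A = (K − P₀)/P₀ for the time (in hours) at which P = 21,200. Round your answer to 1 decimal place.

t ≈ 8.6 hours

A = (36700 − 997)/997 = 35.81043
21200 = 36700/(1 + 35.81043·e^(−0.45t)) → 1 + 35.81043·e^(−0.45t) = 1.73113
e^(−0.45t) = 0.020417 → t = ln(48.97943)/0.45 = 3.8914/0.45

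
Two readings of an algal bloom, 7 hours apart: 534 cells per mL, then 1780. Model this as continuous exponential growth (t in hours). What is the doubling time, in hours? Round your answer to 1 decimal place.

doubling time ≈ 4.0 hours

r = ln(1780/534) / 7 = ln(3.33333) / 7 ≈ 0.171996 per hour
doubling time = ln 2 / |r| = 0.69315 / 0.171996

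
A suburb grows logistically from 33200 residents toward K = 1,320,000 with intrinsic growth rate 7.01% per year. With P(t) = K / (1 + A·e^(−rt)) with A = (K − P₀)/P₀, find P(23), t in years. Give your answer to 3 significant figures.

A = (1320000 − 33200)/33200 = 38.75904
P(23) = 1320000 / (1 + 38.75904·e^(−0.0701·23)) = 1320000 / (1 + 38.75904·0.199428)
= 1320000 / 8.72965 ≈ 151208.77

≈ 151,000 residents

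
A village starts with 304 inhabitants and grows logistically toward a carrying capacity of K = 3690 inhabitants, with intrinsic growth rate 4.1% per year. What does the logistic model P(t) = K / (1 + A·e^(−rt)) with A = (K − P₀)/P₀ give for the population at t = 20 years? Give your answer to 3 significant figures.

A = (3690 − 304)/304 = 11.13816
P(20) = 3690 / (1 + 11.13816·e^(−0.041·20)) = 3690 / (1 + 11.13816·0.440432)
= 3690 / 5.9056 ≈ 624.83

≈ 625 inhabitants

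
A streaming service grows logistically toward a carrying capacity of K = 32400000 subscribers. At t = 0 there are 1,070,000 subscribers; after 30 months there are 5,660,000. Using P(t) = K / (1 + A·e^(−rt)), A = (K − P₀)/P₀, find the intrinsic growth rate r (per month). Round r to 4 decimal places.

A = (32400000 − 1070000)/1070000 = 29.28037
5660000 = 32400000/(1 + 29.28037·e^(−r·30)) → e^(−30r) = (5.72438 − 1)/29.28037 = 0.16135
r = −ln(0.16135)/30 = 1.82418/30

r ≈ 0.0608 per month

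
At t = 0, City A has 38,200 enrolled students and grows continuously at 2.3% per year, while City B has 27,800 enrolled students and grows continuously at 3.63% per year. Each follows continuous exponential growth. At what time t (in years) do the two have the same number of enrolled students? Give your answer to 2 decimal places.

t ≈ 23.89 years

38200·e^(0.023t) = 27800·e^(0.0363t)
38200/27800 = e^((0.0363 − 0.023)t) → ln(1.3741) = 0.0133·t
t = 0.3178 / 0.0133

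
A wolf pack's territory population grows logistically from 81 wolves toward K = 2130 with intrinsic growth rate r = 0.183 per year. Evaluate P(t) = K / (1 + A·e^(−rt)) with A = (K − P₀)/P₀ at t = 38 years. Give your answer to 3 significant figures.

A = (2130 − 81)/81 = 25.2963
P(38) = 2130 / (1 + 25.2963·e^(−0.183·38)) = 2130 / (1 + 25.2963·0.000955)
= 2130 / 1.02415 ≈ 2079.77

≈ 2,080 wolves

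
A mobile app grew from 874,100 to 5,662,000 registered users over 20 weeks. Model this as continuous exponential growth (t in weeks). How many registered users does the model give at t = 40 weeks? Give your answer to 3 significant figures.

≈ 36,700,000 registered users

r = ln(5662000/874100) / 20 ≈ 0.093417 per week
P(40) = 874100 · e^(0.093417·40) = 874100 · 41.95826 ≈ 36675716.74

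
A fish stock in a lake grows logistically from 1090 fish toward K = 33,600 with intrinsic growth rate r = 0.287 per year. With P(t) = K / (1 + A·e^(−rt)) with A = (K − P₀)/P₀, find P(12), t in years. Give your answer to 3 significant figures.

≈ 17,200 fish

A = (33600 − 1090)/1090 = 29.82569
P(12) = 33600 / (1 + 29.82569·e^(−0.287·12)) = 33600 / (1 + 29.82569·0.031937)
= 33600 / 1.95253 ≈ 17208.41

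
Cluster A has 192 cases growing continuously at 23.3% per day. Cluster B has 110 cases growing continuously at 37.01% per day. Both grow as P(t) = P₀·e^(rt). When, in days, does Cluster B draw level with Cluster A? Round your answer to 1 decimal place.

t ≈ 4.1 days

192·e^(0.233t) = 110·e^(0.3701t)
192/110 = e^((0.3701 − 0.233)t) → ln(1.74545) = 0.1371·t
t = 0.55702 / 0.1371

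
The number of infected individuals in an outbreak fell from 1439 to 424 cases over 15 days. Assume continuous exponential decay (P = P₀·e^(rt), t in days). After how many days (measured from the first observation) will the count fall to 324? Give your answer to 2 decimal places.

r = ln(424/1439) / 15 ≈ -0.081465 per day
t = ln(324/1439) / r = -1.49096 / -0.081465 ≈ 18.302

t ≈ 18.30 days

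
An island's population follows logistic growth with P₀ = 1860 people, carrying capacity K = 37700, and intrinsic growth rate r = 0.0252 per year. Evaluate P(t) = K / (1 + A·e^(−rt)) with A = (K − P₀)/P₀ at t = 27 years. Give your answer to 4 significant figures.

A = (37700 − 1860)/1860 = 19.26882
P(27) = 37700 / (1 + 19.26882·e^(−0.0252·27)) = 37700 / (1 + 19.26882·0.506414)
= 37700 / 10.75801 ≈ 3504.37

≈ 3,504 people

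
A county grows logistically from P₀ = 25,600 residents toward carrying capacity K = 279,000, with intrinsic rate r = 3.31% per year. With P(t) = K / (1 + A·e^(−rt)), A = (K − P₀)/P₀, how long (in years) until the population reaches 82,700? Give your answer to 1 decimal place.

t ≈ 43.1 years

A = (279000 − 25600)/25600 = 9.89844
82700 = 279000/(1 + 9.89844·e^(−0.0331t)) → 1 + 9.89844·e^(−0.0331t) = 3.37364
e^(−0.0331t) = 0.239799 → t = ln(4.17015)/0.0331 = 1.42795/0.0331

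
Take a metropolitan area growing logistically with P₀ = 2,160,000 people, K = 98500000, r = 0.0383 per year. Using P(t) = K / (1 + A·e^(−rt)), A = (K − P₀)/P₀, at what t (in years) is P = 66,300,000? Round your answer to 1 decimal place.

t ≈ 118.0 years

A = (98500000 − 2160000)/2160000 = 44.60185
66300000 = 98500000/(1 + 44.60185·e^(−0.0383t)) → 1 + 44.60185·e^(−0.0383t) = 1.48567
e^(−0.0383t) = 0.010889 → t = ln(91.83549)/0.0383 = 4.52/0.0383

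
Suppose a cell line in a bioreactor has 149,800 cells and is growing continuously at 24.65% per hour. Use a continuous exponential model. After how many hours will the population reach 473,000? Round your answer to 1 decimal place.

t ≈ 4.7 hours

473000 = 149800 · e^(0.2465·t)
t = ln(473000/149800) / 0.2465 = ln(3.15754) / 0.2465 = 1.14979 / 0.2465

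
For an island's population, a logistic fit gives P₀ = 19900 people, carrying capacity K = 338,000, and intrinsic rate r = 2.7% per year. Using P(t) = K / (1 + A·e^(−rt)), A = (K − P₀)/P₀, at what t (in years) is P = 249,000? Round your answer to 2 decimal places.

A = (338000 − 19900)/19900 = 15.98492
249000 = 338000/(1 + 15.98492·e^(−0.027t)) → 1 + 15.98492·e^(−0.027t) = 1.35743
e^(−0.027t) = 0.02236 → t = ln(44.72187)/0.027 = 3.80046/0.027

t ≈ 140.76 years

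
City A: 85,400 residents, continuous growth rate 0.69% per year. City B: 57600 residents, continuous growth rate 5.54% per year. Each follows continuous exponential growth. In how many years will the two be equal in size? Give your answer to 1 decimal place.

t ≈ 8.1 years

85400·e^(0.0069t) = 57600·e^(0.0554t)
85400/57600 = e^((0.0554 − 0.0069)t) → ln(1.48264) = 0.0485·t
t = 0.39382 / 0.0485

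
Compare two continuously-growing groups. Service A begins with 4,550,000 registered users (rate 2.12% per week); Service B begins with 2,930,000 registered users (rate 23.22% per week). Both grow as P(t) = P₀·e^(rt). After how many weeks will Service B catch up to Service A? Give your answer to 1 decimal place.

t ≈ 2.1 weeks

4550000·e^(0.0212t) = 2930000·e^(0.2322t)
4550000/2930000 = e^((0.2322 − 0.0212)t) → ln(1.5529) = 0.211·t
t = 0.44012 / 0.211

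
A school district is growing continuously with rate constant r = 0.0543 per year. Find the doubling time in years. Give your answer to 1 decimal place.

doubling time = ln(2) / |r| = 0.69315 / 0.0543

doubling time ≈ 12.8 years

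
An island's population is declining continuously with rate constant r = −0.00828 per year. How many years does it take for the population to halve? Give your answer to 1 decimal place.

half-life ≈ 83.7 years

half-life = ln(2) / |r| = 0.69315 / 0.00828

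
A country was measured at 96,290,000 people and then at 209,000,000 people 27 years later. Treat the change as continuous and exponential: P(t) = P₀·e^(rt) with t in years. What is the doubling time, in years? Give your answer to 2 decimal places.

r = ln(209000000/96290000) / 27 = ln(2.17053) / 27 ≈ 0.028703 per year
doubling time = ln 2 / |r| = 0.69315 / 0.028703

doubling time ≈ 24.15 years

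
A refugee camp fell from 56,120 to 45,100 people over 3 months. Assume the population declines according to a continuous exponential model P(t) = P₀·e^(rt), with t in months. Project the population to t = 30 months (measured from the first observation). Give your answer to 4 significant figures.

≈ 6,305 people

r = ln(45100/56120) / 3 ≈ -0.07287 per month
P(30) = 56120 · e^(-0.07287·30) = 56120 · 0.11235 ≈ 6305.31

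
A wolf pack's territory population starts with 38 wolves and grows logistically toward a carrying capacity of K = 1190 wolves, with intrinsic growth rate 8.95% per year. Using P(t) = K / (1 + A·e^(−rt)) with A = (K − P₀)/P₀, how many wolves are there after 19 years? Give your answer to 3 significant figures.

≈ 182 wolves

A = (1190 − 38)/38 = 30.31579
P(19) = 1190 / (1 + 30.31579·e^(−0.0895·19)) = 1190 / (1 + 30.31579·0.182592)
= 1190 / 6.53543 ≈ 182.08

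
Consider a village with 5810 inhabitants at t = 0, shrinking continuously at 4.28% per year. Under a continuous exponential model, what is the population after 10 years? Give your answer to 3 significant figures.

≈ 3,790 inhabitants

P(10) = 5810 · e^(-0.0428·10) = 5810 · e^(-0.428)
= 5810 · 0.65181 ≈ 3787.02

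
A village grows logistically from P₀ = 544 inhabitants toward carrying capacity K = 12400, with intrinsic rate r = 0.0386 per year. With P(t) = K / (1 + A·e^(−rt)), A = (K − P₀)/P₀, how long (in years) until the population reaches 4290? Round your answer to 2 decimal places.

A = (12400 − 544)/544 = 21.79412
4290 = 12400/(1 + 21.79412·e^(−0.0386t)) → 1 + 21.79412·e^(−0.0386t) = 2.89044
e^(−0.0386t) = 0.086741 → t = ln(11.52858)/0.0386 = 2.44483/0.0386

t ≈ 63.34 years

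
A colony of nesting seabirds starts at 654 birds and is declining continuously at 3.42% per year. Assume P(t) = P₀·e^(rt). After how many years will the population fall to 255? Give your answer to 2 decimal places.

t ≈ 27.54 years

255 = 654 · e^(-0.0342·t)
t = ln(255/654) / -0.0342 = ln(0.38991) / -0.0342 = -0.94184 / -0.0342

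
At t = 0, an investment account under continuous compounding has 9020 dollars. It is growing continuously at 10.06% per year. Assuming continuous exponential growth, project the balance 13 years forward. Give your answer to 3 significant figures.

P(13) = 9020 · e^(0.1006·13) = 9020 · e^(1.3078)
= 9020 · 3.69803 ≈ 33356.22

≈ 33,400 dollars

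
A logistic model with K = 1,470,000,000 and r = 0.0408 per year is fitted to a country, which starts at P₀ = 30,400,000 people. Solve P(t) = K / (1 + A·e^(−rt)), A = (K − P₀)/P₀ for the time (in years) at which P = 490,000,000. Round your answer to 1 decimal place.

t ≈ 77.6 years

A = (1470000000 − 30400000)/30400000 = 47.35526
490000000 = 1470000000/(1 + 47.35526·e^(−0.0408t)) → 1 + 47.35526·e^(−0.0408t) = 3
e^(−0.0408t) = 0.042234 → t = ln(23.67763)/0.0408 = 3.16453/0.0408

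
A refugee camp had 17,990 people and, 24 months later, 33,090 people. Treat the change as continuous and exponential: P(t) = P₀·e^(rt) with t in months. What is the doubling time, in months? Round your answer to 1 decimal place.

doubling time ≈ 27.3 months

r = ln(33090/17990) / 24 = ln(1.83936) / 24 ≈ 0.025392 per month
doubling time = ln 2 / |r| = 0.69315 / 0.025392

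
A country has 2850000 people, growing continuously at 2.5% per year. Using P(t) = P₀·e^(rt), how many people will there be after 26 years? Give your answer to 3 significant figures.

P(26) = 2850000 · e^(0.025·26) = 2850000 · e^(0.65)
= 2850000 · 1.91554 ≈ 5459291.36

≈ 5,460,000 people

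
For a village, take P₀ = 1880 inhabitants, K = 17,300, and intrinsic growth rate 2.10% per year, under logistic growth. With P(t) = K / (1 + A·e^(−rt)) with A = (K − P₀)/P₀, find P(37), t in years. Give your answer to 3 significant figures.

A = (17300 − 1880)/1880 = 8.20213
P(37) = 17300 / (1 + 8.20213·e^(−0.021·37)) = 17300 / (1 + 8.20213·0.459783)
= 17300 / 4.7712 ≈ 3625.92

≈ 3,630 inhabitants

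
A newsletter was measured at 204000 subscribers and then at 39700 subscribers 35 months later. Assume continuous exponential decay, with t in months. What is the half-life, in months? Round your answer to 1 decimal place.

half-life ≈ 14.8 months

r = ln(39700/204000) / 35 = ln(0.19461) / 35 ≈ -0.046765 per month
half-life = ln 2 / |r| = 0.69315 / 0.046765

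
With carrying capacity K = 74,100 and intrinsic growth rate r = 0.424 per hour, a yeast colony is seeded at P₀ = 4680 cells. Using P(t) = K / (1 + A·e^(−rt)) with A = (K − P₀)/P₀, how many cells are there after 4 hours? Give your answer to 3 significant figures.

≈ 19,900 cells

A = (74100 − 4680)/4680 = 14.83333
P(4) = 74100 / (1 + 14.83333·e^(−0.424·4)) = 74100 / (1 + 14.83333·0.183416)
= 74100 / 3.72067 ≈ 19915.79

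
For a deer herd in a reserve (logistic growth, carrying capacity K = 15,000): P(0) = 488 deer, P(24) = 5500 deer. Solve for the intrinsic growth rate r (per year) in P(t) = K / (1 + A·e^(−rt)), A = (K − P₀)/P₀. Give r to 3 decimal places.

r ≈ 0.119 per year

A = (15000 − 488)/488 = 29.7377
5500 = 15000/(1 + 29.7377·e^(−r·24)) → e^(−24r) = (2.72727 − 1)/29.7377 = 0.058084
r = −ln(0.058084)/24 = 2.84587/24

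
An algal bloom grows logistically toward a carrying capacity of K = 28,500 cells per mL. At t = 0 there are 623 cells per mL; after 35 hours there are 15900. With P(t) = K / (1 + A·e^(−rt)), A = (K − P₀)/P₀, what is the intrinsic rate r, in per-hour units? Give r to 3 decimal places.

A = (28500 − 623)/623 = 44.74639
15900 = 28500/(1 + 44.74639·e^(−r·35)) → e^(−35r) = (1.79245 − 1)/44.74639 = 0.01771
r = −ln(0.01771)/35 = 4.03363/35

r ≈ 0.115 per hour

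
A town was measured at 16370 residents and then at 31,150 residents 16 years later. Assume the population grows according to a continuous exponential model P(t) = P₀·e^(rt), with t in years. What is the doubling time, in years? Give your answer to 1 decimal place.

doubling time ≈ 17.2 years

r = ln(31150/16370) / 16 = ln(1.90287) / 16 ≈ 0.04021 per year
doubling time = ln 2 / |r| = 0.69315 / 0.04021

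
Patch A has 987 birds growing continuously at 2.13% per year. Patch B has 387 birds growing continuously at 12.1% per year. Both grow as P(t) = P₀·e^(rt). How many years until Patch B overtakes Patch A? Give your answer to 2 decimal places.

987·e^(0.0213t) = 387·e^(0.121t)
987/387 = e^((0.121 − 0.0213)t) → ln(2.55039) = 0.0997·t
t = 0.93625 / 0.0997

t ≈ 9.39 years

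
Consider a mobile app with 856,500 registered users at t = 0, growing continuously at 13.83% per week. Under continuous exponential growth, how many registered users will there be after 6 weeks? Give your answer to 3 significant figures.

≈ 1,960,000 registered users

P(6) = 856500 · e^(0.1383·6) = 856500 · e^(0.8298)
= 856500 · 2.29286 ≈ 1963834.69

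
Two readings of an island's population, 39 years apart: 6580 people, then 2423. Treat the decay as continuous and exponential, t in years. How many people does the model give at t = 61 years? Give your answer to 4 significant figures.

≈ 1,379 people

r = ln(2423/6580) / 39 ≈ -0.025616 per year
P(61) = 6580 · e^(-0.025616·61) = 6580 · 0.20959 ≈ 1379.13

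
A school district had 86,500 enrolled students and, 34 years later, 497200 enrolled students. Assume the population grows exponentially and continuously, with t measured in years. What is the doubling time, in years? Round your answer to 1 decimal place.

r = ln(497200/86500) / 34 = ln(5.74798) / 34 ≈ 0.051437 per year
doubling time = ln 2 / |r| = 0.69315 / 0.051437

doubling time ≈ 13.5 years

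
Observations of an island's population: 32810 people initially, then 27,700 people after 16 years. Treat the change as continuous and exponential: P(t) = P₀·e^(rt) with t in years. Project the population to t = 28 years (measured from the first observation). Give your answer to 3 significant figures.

r = ln(27700/32810) / 16 ≈ -0.010581 per year
P(28) = 32810 · e^(-0.010581·28) = 32810 · 0.74358 ≈ 24396.92

≈ 24,400 people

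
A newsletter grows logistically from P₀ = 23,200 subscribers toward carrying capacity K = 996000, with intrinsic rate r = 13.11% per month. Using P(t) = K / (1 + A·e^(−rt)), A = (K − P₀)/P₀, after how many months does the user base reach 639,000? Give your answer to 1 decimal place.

t ≈ 32.9 months

A = (996000 − 23200)/23200 = 41.93103
639000 = 996000/(1 + 41.93103·e^(−0.1311t)) → 1 + 41.93103·e^(−0.1311t) = 1.55869
e^(−0.1311t) = 0.013324 → t = ln(75.05303)/0.1311 = 4.31819/0.1311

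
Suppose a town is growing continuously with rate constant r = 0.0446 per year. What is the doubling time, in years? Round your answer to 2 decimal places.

doubling time = ln(2) / |r| = 0.69315 / 0.0446

doubling time ≈ 15.54 years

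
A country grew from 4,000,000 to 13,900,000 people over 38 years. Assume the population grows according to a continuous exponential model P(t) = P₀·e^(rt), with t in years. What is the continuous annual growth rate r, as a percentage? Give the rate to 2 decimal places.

r ≈ 3.28% per year

13900000 = 4000000 · e^(r·38)
e^(38r) = 13900000/4000000 = 3.475
r = ln(3.475) / 38 = 1.24559 / 38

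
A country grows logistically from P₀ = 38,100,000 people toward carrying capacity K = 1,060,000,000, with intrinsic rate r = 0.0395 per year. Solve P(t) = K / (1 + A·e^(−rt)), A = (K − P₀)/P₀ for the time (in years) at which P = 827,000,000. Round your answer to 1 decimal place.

A = (1060000000 − 38100000)/38100000 = 26.82152
827000000 = 1060000000/(1 + 26.82152·e^(−0.0395t)) → 1 + 26.82152·e^(−0.0395t) = 1.28174
e^(−0.0395t) = 0.010504 → t = ln(95.19914)/0.0395 = 4.55597/0.0395

t ≈ 115.3 years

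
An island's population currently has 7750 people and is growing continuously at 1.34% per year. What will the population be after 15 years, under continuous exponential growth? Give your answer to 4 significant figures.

P(15) = 7750 · e^(0.0134·15) = 7750 · e^(0.201)
= 7750 · 1.22262 ≈ 9475.34

≈ 9,475 people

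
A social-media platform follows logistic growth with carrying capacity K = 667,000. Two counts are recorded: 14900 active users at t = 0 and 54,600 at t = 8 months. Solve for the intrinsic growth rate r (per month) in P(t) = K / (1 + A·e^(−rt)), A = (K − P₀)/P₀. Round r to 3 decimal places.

r ≈ 0.170 per month

A = (667000 − 14900)/14900 = 43.7651
54600 = 667000/(1 + 43.7651·e^(−r·8)) → e^(−8r) = (12.21612 − 1)/43.7651 = 0.25628
r = −ln(0.25628)/8 = 1.36148/8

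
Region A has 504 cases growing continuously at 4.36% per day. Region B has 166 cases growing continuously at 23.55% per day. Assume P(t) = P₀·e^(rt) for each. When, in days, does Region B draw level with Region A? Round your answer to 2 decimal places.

t ≈ 5.79 days

504·e^(0.0436t) = 166·e^(0.2355t)
504/166 = e^((0.2355 − 0.0436)t) → ln(3.03614) = 0.1919·t
t = 1.11059 / 0.1919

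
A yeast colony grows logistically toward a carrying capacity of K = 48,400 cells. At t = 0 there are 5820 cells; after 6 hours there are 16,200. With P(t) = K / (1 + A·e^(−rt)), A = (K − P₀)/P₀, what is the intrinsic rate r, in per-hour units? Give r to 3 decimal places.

r ≈ 0.217 per hour

A = (48400 − 5820)/5820 = 7.31615
16200 = 48400/(1 + 7.31615·e^(−r·6)) → e^(−6r) = (2.98765 − 1)/7.31615 = 0.27168
r = −ln(0.27168)/6 = 1.30313/6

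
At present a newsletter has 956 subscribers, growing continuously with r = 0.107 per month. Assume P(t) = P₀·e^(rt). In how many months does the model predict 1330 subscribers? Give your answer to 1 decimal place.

1330 = 956 · e^(0.107·t)
t = ln(1330/956) / 0.107 = ln(1.39121) / 0.107 = 0.33018 / 0.107

t ≈ 3.1 months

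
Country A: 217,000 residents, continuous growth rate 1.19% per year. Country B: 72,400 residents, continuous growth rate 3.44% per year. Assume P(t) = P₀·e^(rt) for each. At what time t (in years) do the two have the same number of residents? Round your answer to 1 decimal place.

t ≈ 48.8 years

217000·e^(0.0119t) = 72400·e^(0.0344t)
217000/72400 = e^((0.0344 − 0.0119)t) → ln(2.99724) = 0.0225·t
t = 1.09769 / 0.0225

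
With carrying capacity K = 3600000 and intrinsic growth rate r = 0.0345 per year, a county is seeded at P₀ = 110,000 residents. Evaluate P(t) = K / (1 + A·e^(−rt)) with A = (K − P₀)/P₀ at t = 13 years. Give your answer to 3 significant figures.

A = (3600000 − 110000)/110000 = 31.72727
P(13) = 3600000 / (1 + 31.72727·e^(−0.0345·13)) = 3600000 / (1 + 31.72727·0.638585)
= 3600000 / 21.26057 ≈ 169327.54

≈ 169,000 residents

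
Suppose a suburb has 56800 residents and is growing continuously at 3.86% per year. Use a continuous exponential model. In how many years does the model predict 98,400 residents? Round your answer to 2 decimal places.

98400 = 56800 · e^(0.0386·t)
t = ln(98400/56800) / 0.0386 = ln(1.73239) / 0.0386 = 0.5495 / 0.0386

t ≈ 14.24 years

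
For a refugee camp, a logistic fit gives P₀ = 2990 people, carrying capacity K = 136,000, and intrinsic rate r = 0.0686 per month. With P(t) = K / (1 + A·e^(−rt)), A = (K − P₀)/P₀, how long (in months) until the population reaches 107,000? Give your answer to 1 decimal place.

t ≈ 74.4 months

A = (136000 − 2990)/2990 = 44.48495
107000 = 136000/(1 + 44.48495·e^(−0.0686t)) → 1 + 44.48495·e^(−0.0686t) = 1.27103
e^(−0.0686t) = 0.006093 → t = ln(164.13413)/0.0686 = 5.10068/0.0686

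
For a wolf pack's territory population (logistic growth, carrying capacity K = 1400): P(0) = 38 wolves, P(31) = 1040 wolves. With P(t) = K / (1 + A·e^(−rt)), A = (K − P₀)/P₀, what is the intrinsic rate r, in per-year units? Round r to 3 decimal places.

A = (1400 − 38)/38 = 35.84211
1040 = 1400/(1 + 35.84211·e^(−r·31)) → e^(−31r) = (1.34615 − 1)/35.84211 = 0.009658
r = −ln(0.009658)/31 = 4.64/31

r ≈ 0.150 per year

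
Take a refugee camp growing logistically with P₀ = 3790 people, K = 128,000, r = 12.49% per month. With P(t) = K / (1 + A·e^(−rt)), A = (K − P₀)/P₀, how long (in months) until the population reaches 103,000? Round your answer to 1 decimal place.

A = (128000 − 3790)/3790 = 32.77309
103000 = 128000/(1 + 32.77309·e^(−0.1249t)) → 1 + 32.77309·e^(−0.1249t) = 1.24272
e^(−0.1249t) = 0.007406 → t = ln(135.02512)/0.1249 = 4.90546/0.1249

t ≈ 39.3 months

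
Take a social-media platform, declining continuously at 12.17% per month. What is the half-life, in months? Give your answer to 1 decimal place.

half-life = ln(2) / |r| = 0.69315 / 0.1217

half-life ≈ 5.7 months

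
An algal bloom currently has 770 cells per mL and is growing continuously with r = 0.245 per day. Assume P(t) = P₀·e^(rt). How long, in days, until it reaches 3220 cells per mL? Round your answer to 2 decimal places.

3220 = 770 · e^(0.245·t)
t = ln(3220/770) / 0.245 = ln(4.18182) / 0.245 = 1.43075 / 0.245

t ≈ 5.84 days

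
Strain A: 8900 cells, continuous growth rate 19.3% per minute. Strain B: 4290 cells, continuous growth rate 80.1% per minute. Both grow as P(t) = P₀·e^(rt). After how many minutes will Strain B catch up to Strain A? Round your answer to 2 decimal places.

8900·e^(0.193t) = 4290·e^(0.801t)
8900/4290 = e^((0.801 − 0.193)t) → ln(2.07459) = 0.608·t
t = 0.72976 / 0.608

t ≈ 1.20 minutes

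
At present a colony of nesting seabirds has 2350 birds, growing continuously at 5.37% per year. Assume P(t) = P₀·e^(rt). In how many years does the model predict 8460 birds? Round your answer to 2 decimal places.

t ≈ 23.85 years

8460 = 2350 · e^(0.0537·t)
t = ln(8460/2350) / 0.0537 = ln(3.6) / 0.0537 = 1.28093 / 0.0537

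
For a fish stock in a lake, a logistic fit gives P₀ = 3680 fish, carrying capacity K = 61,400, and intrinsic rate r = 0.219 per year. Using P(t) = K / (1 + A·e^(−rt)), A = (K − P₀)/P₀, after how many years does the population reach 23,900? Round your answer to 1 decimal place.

t ≈ 10.5 years

A = (61400 − 3680)/3680 = 15.68478
23900 = 61400/(1 + 15.68478·e^(−0.219t)) → 1 + 15.68478·e^(−0.219t) = 2.56904
e^(−0.219t) = 0.100036 → t = ln(9.99643)/0.219 = 2.30223/0.219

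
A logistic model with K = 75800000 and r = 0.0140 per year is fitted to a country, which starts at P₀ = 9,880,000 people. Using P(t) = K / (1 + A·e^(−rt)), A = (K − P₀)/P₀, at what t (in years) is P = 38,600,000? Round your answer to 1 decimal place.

t ≈ 138.2 years

A = (75800000 − 9880000)/9880000 = 6.67206
38600000 = 75800000/(1 + 6.67206·e^(−0.014t)) → 1 + 6.67206·e^(−0.014t) = 1.96373
e^(−0.014t) = 0.144443 → t = ln(6.92316)/0.014 = 1.93487/0.014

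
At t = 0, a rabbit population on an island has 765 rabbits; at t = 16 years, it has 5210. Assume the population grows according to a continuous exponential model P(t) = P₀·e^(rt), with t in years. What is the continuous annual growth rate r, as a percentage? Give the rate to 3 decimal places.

5210 = 765 · e^(r·16)
e^(16r) = 5210/765 = 6.81046
r = ln(6.81046) / 16 = 1.91846 / 16

r ≈ 11.990% per year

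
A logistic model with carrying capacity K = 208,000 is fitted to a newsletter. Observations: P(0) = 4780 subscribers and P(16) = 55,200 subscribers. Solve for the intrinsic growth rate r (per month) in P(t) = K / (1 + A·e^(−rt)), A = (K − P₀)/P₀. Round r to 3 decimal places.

A = (208000 − 4780)/4780 = 42.51464
55200 = 208000/(1 + 42.51464·e^(−r·16)) → e^(−16r) = (3.76812 − 1)/42.51464 = 0.06511
r = −ln(0.06511)/16 = 2.73168/16

r ≈ 0.171 per month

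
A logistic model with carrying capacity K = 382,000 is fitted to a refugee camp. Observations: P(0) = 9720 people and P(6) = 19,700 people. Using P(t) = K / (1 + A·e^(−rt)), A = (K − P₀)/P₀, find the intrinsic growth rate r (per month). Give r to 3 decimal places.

r ≈ 0.122 per month

A = (382000 − 9720)/9720 = 38.30041
19700 = 382000/(1 + 38.30041·e^(−r·6)) → e^(−6r) = (19.39086 − 1)/38.30041 = 0.480174
r = −ln(0.480174)/6 = 0.73361/6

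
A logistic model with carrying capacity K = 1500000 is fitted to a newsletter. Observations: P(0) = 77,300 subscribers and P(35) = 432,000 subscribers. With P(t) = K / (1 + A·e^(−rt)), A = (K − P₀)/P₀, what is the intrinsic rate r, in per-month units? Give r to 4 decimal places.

r ≈ 0.0574 per month

A = (1500000 − 77300)/77300 = 18.40492
432000 = 1500000/(1 + 18.40492·e^(−r·35)) → e^(−35r) = (3.47222 − 1)/18.40492 = 0.134324
r = −ln(0.134324)/35 = 2.0075/35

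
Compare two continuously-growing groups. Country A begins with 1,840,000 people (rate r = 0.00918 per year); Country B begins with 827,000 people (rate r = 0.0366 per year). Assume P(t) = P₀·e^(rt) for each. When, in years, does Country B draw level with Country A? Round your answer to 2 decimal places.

1840000·e^(0.00918t) = 827000·e^(0.0366t)
1840000/827000 = e^((0.0366 − 0.00918)t) → ln(2.22491) = 0.02742·t
t = 0.79972 / 0.02742

t ≈ 29.17 years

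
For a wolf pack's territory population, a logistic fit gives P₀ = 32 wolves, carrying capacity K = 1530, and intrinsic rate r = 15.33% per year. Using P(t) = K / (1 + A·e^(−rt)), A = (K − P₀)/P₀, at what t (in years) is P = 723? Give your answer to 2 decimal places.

t ≈ 24.37 years

A = (1530 − 32)/32 = 46.8125
723 = 1530/(1 + 46.8125·e^(−0.1533t)) → 1 + 46.8125·e^(−0.1533t) = 2.11618
e^(−0.1533t) = 0.023844 → t = ln(41.93982)/0.1533 = 3.73624/0.1533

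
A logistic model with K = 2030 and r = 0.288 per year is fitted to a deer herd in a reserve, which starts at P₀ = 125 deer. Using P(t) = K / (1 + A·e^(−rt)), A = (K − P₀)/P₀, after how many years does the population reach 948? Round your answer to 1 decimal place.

t ≈ 9.0 years

A = (2030 − 125)/125 = 15.24
948 = 2030/(1 + 15.24·e^(−0.288t)) → 1 + 15.24·e^(−0.288t) = 2.14135
e^(−0.288t) = 0.074892 → t = ln(13.35261)/0.288 = 2.59171/0.288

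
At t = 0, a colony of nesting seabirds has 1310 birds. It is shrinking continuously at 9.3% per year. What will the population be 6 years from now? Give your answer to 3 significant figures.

P(6) = 1310 · e^(-0.093·6) = 1310 · e^(-0.558)
= 1310 · 0.57235 ≈ 749.78

≈ 750 birds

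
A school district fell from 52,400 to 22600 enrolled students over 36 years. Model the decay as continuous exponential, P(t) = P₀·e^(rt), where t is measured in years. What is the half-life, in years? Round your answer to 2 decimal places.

r = ln(22600/52400) / 36 = ln(0.4313) / 36 ≈ -0.02336 per year
half-life = ln 2 / |r| = 0.69315 / 0.02336

half-life ≈ 29.67 years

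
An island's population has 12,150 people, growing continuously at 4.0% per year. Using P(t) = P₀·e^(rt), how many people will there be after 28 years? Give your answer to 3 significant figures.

P(28) = 12150 · e^(0.04·28) = 12150 · e^(1.12)
= 12150 · 3.06485 ≈ 37237.98

≈ 37,200 people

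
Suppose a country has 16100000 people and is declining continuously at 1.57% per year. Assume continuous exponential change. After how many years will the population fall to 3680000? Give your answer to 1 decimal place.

3680000 = 16100000 · e^(-0.0157·t)
t = ln(3680000/16100000) / -0.0157 = ln(0.22857) / -0.0157 = -1.47591 / -0.0157

t ≈ 94.0 years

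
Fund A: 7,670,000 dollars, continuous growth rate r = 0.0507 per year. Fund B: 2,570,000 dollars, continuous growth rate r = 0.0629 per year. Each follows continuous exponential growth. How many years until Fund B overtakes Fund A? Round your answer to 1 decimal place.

7670000·e^(0.0507t) = 2570000·e^(0.0629t)
7670000/2570000 = e^((0.0629 − 0.0507)t) → ln(2.98444) = 0.0122·t
t = 1.09341 / 0.0122

t ≈ 89.6 years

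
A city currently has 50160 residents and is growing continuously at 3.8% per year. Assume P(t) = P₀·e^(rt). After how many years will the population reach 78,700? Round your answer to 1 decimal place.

78700 = 50160 · e^(0.038·t)
t = ln(78700/50160) / 0.038 = ln(1.56898) / 0.038 = 0.45043 / 0.038

t ≈ 11.9 years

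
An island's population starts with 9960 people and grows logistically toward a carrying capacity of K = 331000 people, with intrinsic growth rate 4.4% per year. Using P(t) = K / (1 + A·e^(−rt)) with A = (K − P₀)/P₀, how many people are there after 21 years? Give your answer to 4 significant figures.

≈ 24,000 people

A = (331000 − 9960)/9960 = 32.23293
P(21) = 331000 / (1 + 32.23293·e^(−0.044·21)) = 331000 / (1 + 32.23293·0.396928)
= 331000 / 13.79416 ≈ 23995.67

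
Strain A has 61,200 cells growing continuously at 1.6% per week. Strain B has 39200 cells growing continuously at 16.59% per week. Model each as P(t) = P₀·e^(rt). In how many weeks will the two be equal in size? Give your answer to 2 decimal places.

61200·e^(0.016t) = 39200·e^(0.1659t)
61200/39200 = e^((0.1659 − 0.016)t) → ln(1.56122) = 0.1499·t
t = 0.44547 / 0.1499

t ≈ 2.97 weeks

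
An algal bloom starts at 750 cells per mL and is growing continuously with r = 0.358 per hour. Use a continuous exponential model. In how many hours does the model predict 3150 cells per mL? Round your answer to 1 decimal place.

t ≈ 4.0 hours

3150 = 750 · e^(0.358·t)
t = ln(3150/750) / 0.358 = ln(4.2) / 0.358 = 1.43508 / 0.358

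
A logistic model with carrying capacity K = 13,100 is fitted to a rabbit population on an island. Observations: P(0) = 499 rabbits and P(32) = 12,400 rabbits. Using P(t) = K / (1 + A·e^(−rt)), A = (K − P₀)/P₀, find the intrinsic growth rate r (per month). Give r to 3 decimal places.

r ≈ 0.191 per month

A = (13100 − 499)/499 = 25.25251
12400 = 13100/(1 + 25.25251·e^(−r·32)) → e^(−32r) = (1.05645 − 1)/25.25251 = 0.002235
r = −ln(0.002235)/32 = 6.1033/32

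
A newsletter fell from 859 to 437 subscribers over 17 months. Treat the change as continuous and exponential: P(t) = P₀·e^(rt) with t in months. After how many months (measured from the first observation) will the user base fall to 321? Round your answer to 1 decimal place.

t ≈ 24.8 months

r = ln(437/859) / 17 ≈ -0.039755 per month
t = ln(321/859) / r = -0.98433 / -0.039755 ≈ 24.76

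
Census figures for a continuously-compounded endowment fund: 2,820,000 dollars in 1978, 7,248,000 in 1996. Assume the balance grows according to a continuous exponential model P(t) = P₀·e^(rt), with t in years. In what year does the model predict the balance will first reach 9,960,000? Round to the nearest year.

r = ln(7248000/2820000) / 18 = 0.94399/18 ≈ 0.052444 per year
t = ln(9960000/2820000) / r = 1.26184/0.052444 ≈ 24.06 years after 1978

year 2002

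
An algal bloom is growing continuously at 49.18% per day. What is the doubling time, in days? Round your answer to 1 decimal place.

doubling time ≈ 1.4 days

doubling time = ln(2) / |r| = 0.69315 / 0.4918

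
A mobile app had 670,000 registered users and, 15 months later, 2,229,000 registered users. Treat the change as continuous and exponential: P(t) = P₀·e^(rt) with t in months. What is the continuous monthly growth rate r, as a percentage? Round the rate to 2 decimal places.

r ≈ 8.01% per month

2229000 = 670000 · e^(r·15)
e^(15r) = 2229000/670000 = 3.32687
r = ln(3.32687) / 15 = 1.20203 / 15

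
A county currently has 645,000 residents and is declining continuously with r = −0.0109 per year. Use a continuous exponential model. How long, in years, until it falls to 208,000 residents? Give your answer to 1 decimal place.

208000 = 645000 · e^(-0.0109·t)
t = ln(208000/645000) / -0.0109 = ln(0.32248) / -0.0109 = -1.13171 / -0.0109

t ≈ 103.8 years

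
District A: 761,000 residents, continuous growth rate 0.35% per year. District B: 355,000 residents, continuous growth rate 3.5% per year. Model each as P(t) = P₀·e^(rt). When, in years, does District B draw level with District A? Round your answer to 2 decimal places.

t ≈ 24.21 years

761000·e^(0.0035t) = 355000·e^(0.035t)
761000/355000 = e^((0.035 − 0.0035)t) → ln(2.14366) = 0.0315·t
t = 0.76252 / 0.0315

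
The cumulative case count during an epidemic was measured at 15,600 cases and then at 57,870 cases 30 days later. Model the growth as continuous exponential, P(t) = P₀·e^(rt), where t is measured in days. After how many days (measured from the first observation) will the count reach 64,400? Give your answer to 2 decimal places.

r = ln(57870/15600) / 30 ≈ 0.043698 per day
t = ln(64400/15600) / r = 1.41784 / 0.043698 ≈ 32.447

t ≈ 32.45 days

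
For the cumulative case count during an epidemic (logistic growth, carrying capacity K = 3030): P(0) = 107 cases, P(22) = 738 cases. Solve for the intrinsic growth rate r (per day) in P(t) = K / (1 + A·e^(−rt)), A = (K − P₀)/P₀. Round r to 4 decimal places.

r ≈ 0.0988 per day

A = (3030 − 107)/107 = 27.31776
738 = 3030/(1 + 27.31776·e^(−r·22)) → e^(−22r) = (4.10569 − 1)/27.31776 = 0.113688
r = −ln(0.113688)/22 = 2.1743/22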